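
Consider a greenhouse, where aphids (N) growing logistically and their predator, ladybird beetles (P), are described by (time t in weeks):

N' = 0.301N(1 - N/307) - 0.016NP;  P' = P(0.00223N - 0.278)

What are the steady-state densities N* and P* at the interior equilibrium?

N* ≈ 125, P* ≈ 11.2

From dP/dt = 0 with P > 0: 0.00223N* = 0.278, so N* = 125.
Substitute into dN/dt = 0: 0.301(1 - 125/307) = 0.016P*.
The bracket is 0.594, giving P* = 0.179/0.016 = 11.2.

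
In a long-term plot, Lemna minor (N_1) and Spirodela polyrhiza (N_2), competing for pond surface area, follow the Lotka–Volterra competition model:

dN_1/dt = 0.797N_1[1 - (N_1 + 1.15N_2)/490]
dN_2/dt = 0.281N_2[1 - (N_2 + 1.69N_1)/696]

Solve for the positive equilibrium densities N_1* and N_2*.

Setting both brackets to zero gives the nullclines N_1 + 1.15N_2 = 490 and 1.69N_1 + N_2 = 696.
Substituting N_2 = 696 - 1.69N_1 into the first: N_1(1 - 1.15·1.69) = 490 - 1.15·696.
So N_1* = -310/-0.943 = 329, and then N_2* = 696 - 1.69·329 = 140.

N_1* ≈ 329, N_2* ≈ 140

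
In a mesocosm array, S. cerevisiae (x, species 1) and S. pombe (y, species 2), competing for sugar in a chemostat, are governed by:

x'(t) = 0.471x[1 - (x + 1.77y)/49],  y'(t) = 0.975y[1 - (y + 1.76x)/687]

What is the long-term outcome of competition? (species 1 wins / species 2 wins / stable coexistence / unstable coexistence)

species 2 excludes species 1

Compare the nullcline intercepts: K1/α12 = 49/1.77 = 27.7 < K2 = 687; K2/α21 = 687/1.76 = 390 > K1 = 49.
Since the inequalities point opposite ways, species 2 can invade but species 1 cannot.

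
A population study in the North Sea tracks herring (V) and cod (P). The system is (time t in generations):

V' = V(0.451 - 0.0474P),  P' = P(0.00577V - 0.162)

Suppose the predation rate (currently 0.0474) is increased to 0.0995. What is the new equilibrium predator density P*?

P* ≈ 4.53

At the interior fixed point, setting dV/dt = 0 with V > 0 fixes P* = (prey growth rate)/(VP coefficient) — independent of the other coefficients.
With the change, P* = 0.451/0.0995 = 4.53; it falls from 9.51.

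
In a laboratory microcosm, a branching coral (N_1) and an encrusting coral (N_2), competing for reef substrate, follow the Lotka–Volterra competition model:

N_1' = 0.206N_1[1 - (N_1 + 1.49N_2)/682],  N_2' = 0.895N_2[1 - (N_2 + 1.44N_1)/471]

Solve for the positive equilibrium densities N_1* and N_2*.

Setting both brackets to zero gives the nullclines N_1 + 1.49N_2 = 682 and 1.44N_1 + N_2 = 471.
Substituting N_2 = 471 - 1.44N_1 into the first: N_1(1 - 1.49·1.44) = 682 - 1.49·471.
So N_1* = -19.8/-1.15 = 17.3, and then N_2* = 471 - 1.44·17.3 = 446.

N_1* ≈ 17.3, N_2* ≈ 446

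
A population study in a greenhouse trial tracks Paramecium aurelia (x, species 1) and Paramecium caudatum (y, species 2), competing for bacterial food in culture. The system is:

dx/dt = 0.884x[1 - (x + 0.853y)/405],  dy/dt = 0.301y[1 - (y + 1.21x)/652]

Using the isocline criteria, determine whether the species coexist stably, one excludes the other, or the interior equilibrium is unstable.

Compare the nullcline intercepts: K1/α12 = 405/0.853 = 475 < K2 = 652; K2/α21 = 652/1.21 = 539 > K1 = 405.
Since the inequalities point opposite ways, species 2 can invade but species 1 cannot.

species 2 excludes species 1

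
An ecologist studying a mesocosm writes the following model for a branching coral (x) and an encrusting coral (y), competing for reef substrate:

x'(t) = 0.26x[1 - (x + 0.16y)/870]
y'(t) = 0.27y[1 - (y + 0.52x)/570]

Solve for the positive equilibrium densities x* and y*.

x* ≈ 849, y* ≈ 128

Setting both brackets to zero gives the nullclines x + 0.16y = 870 and 0.52x + y = 570.
Substituting y = 570 - 0.52x into the first: x(1 - 0.16·0.52) = 870 - 0.16·570.
So x* = 779/0.917 = 849, and then y* = 570 - 0.52·849 = 128.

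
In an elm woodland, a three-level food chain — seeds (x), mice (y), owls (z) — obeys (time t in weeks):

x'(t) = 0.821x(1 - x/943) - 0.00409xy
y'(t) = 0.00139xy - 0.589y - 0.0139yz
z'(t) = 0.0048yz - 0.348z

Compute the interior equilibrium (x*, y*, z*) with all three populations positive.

x* ≈ 602, y* ≈ 72.5, z* ≈ 17.9

From dz/dt = 0: 0.0048y* = 0.348, so y* = 72.5.
From dx/dt = 0: 0.821(1 - x*/943) = 0.00409·72.5, giving x* = 943·(1 - 0.361) = 602.
From dy/dt = 0: 0.00139·602 - 0.589 = 0.0139z*, so z* = 0.248/0.0139 = 17.9.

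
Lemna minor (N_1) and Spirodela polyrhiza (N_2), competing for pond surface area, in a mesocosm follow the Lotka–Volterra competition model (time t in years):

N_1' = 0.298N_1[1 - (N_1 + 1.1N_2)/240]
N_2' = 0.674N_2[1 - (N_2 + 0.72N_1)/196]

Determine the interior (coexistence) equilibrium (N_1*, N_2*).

Setting both brackets to zero gives the nullclines N_1 + 1.1N_2 = 240 and 0.72N_1 + N_2 = 196.
Substituting N_2 = 196 - 0.72N_1 into the first: N_1(1 - 1.1·0.72) = 240 - 1.1·196.
So N_1* = 24.4/0.208 = 117, and then N_2* = 196 - 0.72·117 = 112.

N_1* ≈ 117, N_2* ≈ 112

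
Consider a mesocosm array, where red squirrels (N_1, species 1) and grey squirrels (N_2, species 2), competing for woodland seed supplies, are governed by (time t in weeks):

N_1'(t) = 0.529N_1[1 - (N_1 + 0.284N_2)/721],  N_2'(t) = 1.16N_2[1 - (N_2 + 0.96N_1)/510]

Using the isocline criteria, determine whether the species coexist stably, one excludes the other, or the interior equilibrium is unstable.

Compare the nullcline intercepts: K1/α12 = 721/0.284 = 2540 > K2 = 510; K2/α21 = 510/0.96 = 531 < K1 = 721.
Since the inequalities point opposite ways, species 1 can invade but species 2 cannot.

species 1 excludes species 2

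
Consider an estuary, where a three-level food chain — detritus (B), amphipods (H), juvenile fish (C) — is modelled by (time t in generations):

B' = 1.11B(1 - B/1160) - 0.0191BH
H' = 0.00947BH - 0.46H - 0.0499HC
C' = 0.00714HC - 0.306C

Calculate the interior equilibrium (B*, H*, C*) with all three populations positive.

B* ≈ 305, H* ≈ 42.9, C* ≈ 48.6

From dC/dt = 0: 0.00714H* = 0.306, so H* = 42.9.
From dB/dt = 0: 1.11(1 - B*/1160) = 0.0191·42.9, giving B* = 1160·(1 - 0.737) = 305.
From dH/dt = 0: 0.00947·305 - 0.46 = 0.0499C*, so C* = 2.42/0.0499 = 48.6.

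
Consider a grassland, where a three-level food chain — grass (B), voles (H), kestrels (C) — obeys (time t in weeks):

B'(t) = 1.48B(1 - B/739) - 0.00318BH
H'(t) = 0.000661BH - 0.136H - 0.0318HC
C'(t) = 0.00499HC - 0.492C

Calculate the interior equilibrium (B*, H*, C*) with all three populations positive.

From dC/dt = 0: 0.00499H* = 0.492, so H* = 98.6.
From dB/dt = 0: 1.48(1 - B*/739) = 0.00318·98.6, giving B* = 739·(1 - 0.212) = 582.
From dH/dt = 0: 0.000661·582 - 0.136 = 0.0318C*, so C* = 0.249/0.0318 = 7.83.

B* ≈ 582, H* ≈ 98.6, C* ≈ 7.83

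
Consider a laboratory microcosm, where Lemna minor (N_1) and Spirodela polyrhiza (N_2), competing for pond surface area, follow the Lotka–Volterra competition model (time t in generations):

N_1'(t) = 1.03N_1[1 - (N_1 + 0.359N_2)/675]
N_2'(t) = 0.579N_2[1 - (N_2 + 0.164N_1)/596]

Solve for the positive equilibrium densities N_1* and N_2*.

Setting both brackets to zero gives the nullclines N_1 + 0.359N_2 = 675 and 0.164N_1 + N_2 = 596.
Substituting N_2 = 596 - 0.164N_1 into the first: N_1(1 - 0.359·0.164) = 675 - 0.359·596.
So N_1* = 461/0.941 = 490, and then N_2* = 596 - 0.164·490 = 516.

N_1* ≈ 490, N_2* ≈ 516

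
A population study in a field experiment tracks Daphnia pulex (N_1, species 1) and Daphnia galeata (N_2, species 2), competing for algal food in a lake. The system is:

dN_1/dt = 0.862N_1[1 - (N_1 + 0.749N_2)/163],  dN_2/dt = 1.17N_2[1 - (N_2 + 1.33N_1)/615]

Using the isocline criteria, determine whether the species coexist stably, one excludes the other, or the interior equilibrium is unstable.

Compare the nullcline intercepts: K1/α12 = 163/0.749 = 218 < K2 = 615; K2/α21 = 615/1.33 = 462 > K1 = 163.
Since the inequalities point opposite ways, species 2 can invade but species 1 cannot.

species 2 excludes species 1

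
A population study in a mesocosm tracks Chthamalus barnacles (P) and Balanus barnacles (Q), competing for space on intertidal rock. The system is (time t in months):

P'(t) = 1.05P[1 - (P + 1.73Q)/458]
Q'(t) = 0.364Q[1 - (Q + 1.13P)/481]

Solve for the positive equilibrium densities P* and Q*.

P* ≈ 392, Q* ≈ 38.3

Setting both brackets to zero gives the nullclines P + 1.73Q = 458 and 1.13P + Q = 481.
Substituting Q = 481 - 1.13P into the first: P(1 - 1.73·1.13) = 458 - 1.73·481.
So P* = -374/-0.955 = 392, and then Q* = 481 - 1.13·392 = 38.3.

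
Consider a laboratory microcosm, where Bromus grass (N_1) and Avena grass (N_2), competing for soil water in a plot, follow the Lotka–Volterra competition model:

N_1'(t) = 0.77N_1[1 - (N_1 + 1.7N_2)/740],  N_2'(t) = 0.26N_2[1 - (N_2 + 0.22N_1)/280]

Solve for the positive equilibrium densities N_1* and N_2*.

N_1* ≈ 422, N_2* ≈ 187

Setting both brackets to zero gives the nullclines N_1 + 1.7N_2 = 740 and 0.22N_1 + N_2 = 280.
Substituting N_2 = 280 - 0.22N_1 into the first: N_1(1 - 1.7·0.22) = 740 - 1.7·280.
So N_1* = 264/0.626 = 422, and then N_2* = 280 - 0.22·422 = 187.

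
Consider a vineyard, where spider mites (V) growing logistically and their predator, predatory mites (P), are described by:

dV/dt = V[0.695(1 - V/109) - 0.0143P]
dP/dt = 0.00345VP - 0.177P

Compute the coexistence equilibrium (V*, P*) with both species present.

From dP/dt = 0 with P > 0: 0.00345V* = 0.177, so V* = 51.3.
Substitute into dV/dt = 0: 0.695(1 - 51.3/109) = 0.0143P*.
The bracket is 0.529, giving P* = 0.368/0.0143 = 25.7.

V* ≈ 51.3, P* ≈ 25.7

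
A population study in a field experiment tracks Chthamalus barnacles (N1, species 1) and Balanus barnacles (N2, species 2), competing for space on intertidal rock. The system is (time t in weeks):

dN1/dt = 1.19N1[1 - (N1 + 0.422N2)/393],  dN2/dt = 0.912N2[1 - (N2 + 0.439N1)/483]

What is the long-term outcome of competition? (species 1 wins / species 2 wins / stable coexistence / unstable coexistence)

Compare the nullcline intercepts: K1/α12 = 393/0.422 = 931 > K2 = 483; K2/α21 = 483/0.439 = 1100 > K1 = 393.
Since both inequalities hold, each species can invade when rare, so the interior equilibrium is stable.

stable coexistence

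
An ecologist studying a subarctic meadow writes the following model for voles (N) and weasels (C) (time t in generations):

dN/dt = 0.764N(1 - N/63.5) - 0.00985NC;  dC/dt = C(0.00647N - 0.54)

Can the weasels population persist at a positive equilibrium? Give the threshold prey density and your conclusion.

The predator equation gives dC/dt > 0 only when N > 0.54/0.00647 = 83.5.
Without the predator, N → K = 63.5. Since 63.5 < 83.5, the predator cannot invade.

Threshold N = 83.5; K < 83.5, so no, the predator goes extinct.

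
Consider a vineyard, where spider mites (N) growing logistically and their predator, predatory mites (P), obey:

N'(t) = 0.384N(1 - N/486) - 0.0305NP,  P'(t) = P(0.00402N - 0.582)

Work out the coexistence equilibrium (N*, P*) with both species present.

N* ≈ 145, P* ≈ 8.84

From dP/dt = 0 with P > 0: 0.00402N* = 0.582, so N* = 145.
Substitute into dN/dt = 0: 0.384(1 - 145/486) = 0.0305P*.
The bracket is 0.702, giving P* = 0.27/0.0305 = 8.84.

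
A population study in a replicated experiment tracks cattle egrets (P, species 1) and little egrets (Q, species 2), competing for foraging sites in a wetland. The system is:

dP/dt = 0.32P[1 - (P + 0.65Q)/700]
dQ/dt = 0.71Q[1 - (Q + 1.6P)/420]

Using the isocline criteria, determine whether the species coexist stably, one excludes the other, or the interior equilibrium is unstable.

species 1 excludes species 2

Compare the nullcline intercepts: K1/α12 = 700/0.65 = 1080 > K2 = 420; K2/α21 = 420/1.6 = 262 < K1 = 700.
Since the inequalities point opposite ways, species 1 can invade but species 2 cannot.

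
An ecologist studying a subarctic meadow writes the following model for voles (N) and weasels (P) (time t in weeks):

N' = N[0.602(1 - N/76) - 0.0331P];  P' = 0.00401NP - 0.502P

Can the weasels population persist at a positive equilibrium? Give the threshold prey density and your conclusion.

The predator equation gives dP/dt > 0 only when N > 0.502/0.00401 = 125.
Without the predator, N → K = 76. Since 76 < 125, the predator cannot invade.

Threshold N = 125; K < 125, so no, the predator goes extinct.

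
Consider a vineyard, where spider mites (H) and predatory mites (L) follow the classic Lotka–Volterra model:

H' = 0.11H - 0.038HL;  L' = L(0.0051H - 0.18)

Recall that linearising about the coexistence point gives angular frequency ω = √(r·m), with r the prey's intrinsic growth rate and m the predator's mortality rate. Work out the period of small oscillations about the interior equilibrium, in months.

Here r = 0.11 and m = 0.18, so r·m = 0.0198.
ω = √0.0198 = 0.141 per month, hence T = 2π/ω ≈ 44.7 months.

T ≈ 44.7 months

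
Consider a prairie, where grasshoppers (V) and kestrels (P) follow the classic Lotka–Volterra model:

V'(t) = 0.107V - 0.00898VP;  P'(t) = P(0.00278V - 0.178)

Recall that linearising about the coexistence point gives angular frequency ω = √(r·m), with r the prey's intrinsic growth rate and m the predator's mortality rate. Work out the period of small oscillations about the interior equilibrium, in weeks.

Here r = 0.107 and m = 0.178, so r·m = 0.019.
ω = √0.019 = 0.138 per week, hence T = 2π/ω ≈ 45.5 weeks.

T ≈ 45.5 weeks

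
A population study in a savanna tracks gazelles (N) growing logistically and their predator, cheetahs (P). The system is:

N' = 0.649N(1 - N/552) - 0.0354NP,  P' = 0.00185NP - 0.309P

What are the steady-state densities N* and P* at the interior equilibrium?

N* ≈ 167, P* ≈ 12.8

From dP/dt = 0 with P > 0: 0.00185N* = 0.309, so N* = 167.
Substitute into dN/dt = 0: 0.649(1 - 167/552) = 0.0354P*.
The bracket is 0.697, giving P* = 0.453/0.0354 = 12.8.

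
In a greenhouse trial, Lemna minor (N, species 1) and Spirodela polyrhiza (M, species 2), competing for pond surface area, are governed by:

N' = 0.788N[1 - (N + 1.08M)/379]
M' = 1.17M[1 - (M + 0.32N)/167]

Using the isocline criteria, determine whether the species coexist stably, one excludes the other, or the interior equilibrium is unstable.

Compare the nullcline intercepts: K1/α12 = 379/1.08 = 351 > K2 = 167; K2/α21 = 167/0.32 = 522 > K1 = 379.
Since both inequalities hold, each species can invade when rare, so the interior equilibrium is stable.

stable coexistence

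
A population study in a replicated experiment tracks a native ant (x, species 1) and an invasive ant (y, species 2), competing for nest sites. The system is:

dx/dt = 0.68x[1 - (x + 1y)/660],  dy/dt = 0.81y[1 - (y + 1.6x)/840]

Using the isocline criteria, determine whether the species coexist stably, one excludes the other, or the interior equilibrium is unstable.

Compare the nullcline intercepts: K1/α12 = 660/1 = 660 < K2 = 840; K2/α21 = 840/1.6 = 525 < K1 = 660.
Since both are reversed, neither can invade when rare; the interior point is a saddle.

unstable coexistence (outcome depends on initial conditions)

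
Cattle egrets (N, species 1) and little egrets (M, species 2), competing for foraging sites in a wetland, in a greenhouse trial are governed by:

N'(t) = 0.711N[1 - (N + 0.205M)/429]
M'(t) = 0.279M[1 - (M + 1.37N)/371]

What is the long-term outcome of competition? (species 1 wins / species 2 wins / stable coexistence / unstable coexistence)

species 1 excludes species 2

Compare the nullcline intercepts: K1/α12 = 429/0.205 = 2090 > K2 = 371; K2/α21 = 371/1.37 = 271 < K1 = 429.
Since the inequalities point opposite ways, species 1 can invade but species 2 cannot.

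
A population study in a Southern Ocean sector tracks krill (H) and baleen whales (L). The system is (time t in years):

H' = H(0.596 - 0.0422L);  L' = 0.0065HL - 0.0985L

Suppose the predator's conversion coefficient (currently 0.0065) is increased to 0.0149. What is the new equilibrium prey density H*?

At the interior fixed point, setting dL/dt = 0 with L > 0 fixes H* = (predator death rate)/(HL coefficient) — independent of the other coefficients.
With the change, H* = 0.0985/0.0149 = 6.61; it falls from 15.2.

H* ≈ 6.61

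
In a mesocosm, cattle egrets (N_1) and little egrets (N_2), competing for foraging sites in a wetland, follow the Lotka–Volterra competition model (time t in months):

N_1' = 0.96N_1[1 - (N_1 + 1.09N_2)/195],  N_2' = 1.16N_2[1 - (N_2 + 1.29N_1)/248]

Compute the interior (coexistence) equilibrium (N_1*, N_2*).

N_1* ≈ 185, N_2* ≈ 8.74

Setting both brackets to zero gives the nullclines N_1 + 1.09N_2 = 195 and 1.29N_1 + N_2 = 248.
Substituting N_2 = 248 - 1.29N_1 into the first: N_1(1 - 1.09·1.29) = 195 - 1.09·248.
So N_1* = -75.3/-0.406 = 185, and then N_2* = 248 - 1.29·185 = 8.74.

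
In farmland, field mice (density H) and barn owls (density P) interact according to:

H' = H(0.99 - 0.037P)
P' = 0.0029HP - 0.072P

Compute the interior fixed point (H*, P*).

H* ≈ 24.8, P* ≈ 26.8

Set dP/dt = 0 with P > 0: 0.0029H - 0.072 = 0, so H* = 0.072/0.0029 = 24.8.
Set dH/dt = 0 with H > 0: 0.99 - 0.037P = 0, so P* = 0.99/0.037 = 26.8.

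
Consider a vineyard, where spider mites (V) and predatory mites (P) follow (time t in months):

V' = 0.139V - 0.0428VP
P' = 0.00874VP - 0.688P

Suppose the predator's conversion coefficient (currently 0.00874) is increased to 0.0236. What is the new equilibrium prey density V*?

At the interior fixed point, setting dP/dt = 0 with P > 0 fixes V* = (predator death rate)/(VP coefficient) — independent of the other coefficients.
With the change, V* = 0.688/0.0236 = 29.2; it falls from 78.7.

V* ≈ 29.2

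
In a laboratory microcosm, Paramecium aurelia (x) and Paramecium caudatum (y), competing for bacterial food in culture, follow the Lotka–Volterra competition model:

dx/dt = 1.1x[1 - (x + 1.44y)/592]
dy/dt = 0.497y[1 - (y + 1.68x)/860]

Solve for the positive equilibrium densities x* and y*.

Setting both brackets to zero gives the nullclines x + 1.44y = 592 and 1.68x + y = 860.
Substituting y = 860 - 1.68x into the first: x(1 - 1.44·1.68) = 592 - 1.44·860.
So x* = -646/-1.42 = 455, and then y* = 860 - 1.68·455 = 94.8.

x* ≈ 455, y* ≈ 94.8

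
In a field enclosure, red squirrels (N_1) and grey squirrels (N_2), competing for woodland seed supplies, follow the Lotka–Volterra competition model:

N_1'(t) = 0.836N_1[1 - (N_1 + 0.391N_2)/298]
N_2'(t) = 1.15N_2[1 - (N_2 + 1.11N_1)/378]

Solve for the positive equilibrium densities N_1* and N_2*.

N_1* ≈ 265, N_2* ≈ 83.4

Setting both brackets to zero gives the nullclines N_1 + 0.391N_2 = 298 and 1.11N_1 + N_2 = 378.
Substituting N_2 = 378 - 1.11N_1 into the first: N_1(1 - 0.391·1.11) = 298 - 0.391·378.
So N_1* = 150/0.566 = 265, and then N_2* = 378 - 1.11·265 = 83.4.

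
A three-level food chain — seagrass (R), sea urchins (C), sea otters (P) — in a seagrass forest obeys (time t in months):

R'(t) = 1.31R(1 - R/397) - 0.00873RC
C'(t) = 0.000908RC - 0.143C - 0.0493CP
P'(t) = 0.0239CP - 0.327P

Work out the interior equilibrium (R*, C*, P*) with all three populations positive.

From dP/dt = 0: 0.0239C* = 0.327, so C* = 13.7.
From dR/dt = 0: 1.31(1 - R*/397) = 0.00873·13.7, giving R* = 397·(1 - 0.0912) = 361.
From dC/dt = 0: 0.000908·361 - 0.143 = 0.0493P*, so P* = 0.185/0.0493 = 3.74.

R* ≈ 361, C* ≈ 13.7, P* ≈ 3.74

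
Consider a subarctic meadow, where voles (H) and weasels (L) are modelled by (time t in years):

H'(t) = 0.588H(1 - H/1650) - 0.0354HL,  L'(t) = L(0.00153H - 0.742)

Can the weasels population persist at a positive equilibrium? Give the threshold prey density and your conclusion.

The predator equation gives dL/dt > 0 only when H > 0.742/0.00153 = 485.
Without the predator, H → K = 1650. Since 1650 > 485, the predator can invade and persist.

Threshold H = 485; K > 485, so yes, the predator persists.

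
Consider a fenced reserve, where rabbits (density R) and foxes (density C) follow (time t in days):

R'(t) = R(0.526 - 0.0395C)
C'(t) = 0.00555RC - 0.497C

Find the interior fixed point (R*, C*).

Set dC/dt = 0 with C > 0: 0.00555R - 0.497 = 0, so R* = 0.497/0.00555 = 89.5.
Set dR/dt = 0 with R > 0: 0.526 - 0.0395C = 0, so C* = 0.526/0.0395 = 13.3.

R* ≈ 89.5, C* ≈ 13.3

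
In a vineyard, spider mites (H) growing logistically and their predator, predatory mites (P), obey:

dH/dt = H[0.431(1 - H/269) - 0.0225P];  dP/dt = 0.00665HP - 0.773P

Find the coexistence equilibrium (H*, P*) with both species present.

H* ≈ 116, P* ≈ 10.9

From dP/dt = 0 with P > 0: 0.00665H* = 0.773, so H* = 116.
Substitute into dH/dt = 0: 0.431(1 - 116/269) = 0.0225P*.
The bracket is 0.568, giving P* = 0.245/0.0225 = 10.9.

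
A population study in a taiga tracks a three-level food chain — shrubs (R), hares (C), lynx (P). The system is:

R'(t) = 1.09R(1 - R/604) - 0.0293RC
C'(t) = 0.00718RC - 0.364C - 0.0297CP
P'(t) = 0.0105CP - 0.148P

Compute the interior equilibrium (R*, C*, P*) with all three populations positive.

From dP/dt = 0: 0.0105C* = 0.148, so C* = 14.1.
From dR/dt = 0: 1.09(1 - R*/604) = 0.0293·14.1, giving R* = 604·(1 - 0.379) = 375.
From dC/dt = 0: 0.00718·375 - 0.364 = 0.0297P*, so P* = 2.33/0.0297 = 78.4.

R* ≈ 375, C* ≈ 14.1, P* ≈ 78.4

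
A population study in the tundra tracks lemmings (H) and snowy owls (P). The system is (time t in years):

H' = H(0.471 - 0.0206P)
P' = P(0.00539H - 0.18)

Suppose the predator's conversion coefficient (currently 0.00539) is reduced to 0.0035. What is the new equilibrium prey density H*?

H* ≈ 51.4

At the interior fixed point, setting dP/dt = 0 with P > 0 fixes H* = (predator death rate)/(HP coefficient) — independent of the other coefficients.
With the change, H* = 0.18/0.0035 = 51.4; it rises from 33.4.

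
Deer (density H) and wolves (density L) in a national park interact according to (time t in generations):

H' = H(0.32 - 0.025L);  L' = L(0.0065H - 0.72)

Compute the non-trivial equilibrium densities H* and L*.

H* ≈ 111, L* ≈ 12.8

Set dL/dt = 0 with L > 0: 0.0065H - 0.72 = 0, so H* = 0.72/0.0065 = 111.
Set dH/dt = 0 with H > 0: 0.32 - 0.025L = 0, so L* = 0.32/0.025 = 12.8.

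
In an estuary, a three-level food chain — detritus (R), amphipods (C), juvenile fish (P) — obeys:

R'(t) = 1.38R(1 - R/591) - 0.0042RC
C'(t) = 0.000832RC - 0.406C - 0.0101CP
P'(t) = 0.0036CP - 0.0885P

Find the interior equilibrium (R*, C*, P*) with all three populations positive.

From dP/dt = 0: 0.0036C* = 0.0885, so C* = 24.6.
From dR/dt = 0: 1.38(1 - R*/591) = 0.0042·24.6, giving R* = 591·(1 - 0.0748) = 547.
From dC/dt = 0: 0.000832·547 - 0.406 = 0.0101P*, so P* = 0.0489/0.0101 = 4.84.

R* ≈ 547, C* ≈ 24.6, P* ≈ 4.84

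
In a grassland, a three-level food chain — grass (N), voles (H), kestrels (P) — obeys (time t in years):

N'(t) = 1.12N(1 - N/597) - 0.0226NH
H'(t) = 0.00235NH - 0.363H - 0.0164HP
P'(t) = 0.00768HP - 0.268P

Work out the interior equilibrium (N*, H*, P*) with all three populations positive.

From dP/dt = 0: 0.00768H* = 0.268, so H* = 34.9.
From dN/dt = 0: 1.12(1 - N*/597) = 0.0226·34.9, giving N* = 597·(1 - 0.704) = 177.
From dH/dt = 0: 0.00235·177 - 0.363 = 0.0164P*, so P* = 0.0521/0.0164 = 3.17.

N* ≈ 177, H* ≈ 34.9, P* ≈ 3.17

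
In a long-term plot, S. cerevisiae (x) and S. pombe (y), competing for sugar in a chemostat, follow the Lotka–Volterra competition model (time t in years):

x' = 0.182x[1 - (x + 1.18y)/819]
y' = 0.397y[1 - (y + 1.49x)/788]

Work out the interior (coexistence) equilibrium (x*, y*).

x* ≈ 146, y* ≈ 570

Setting both brackets to zero gives the nullclines x + 1.18y = 819 and 1.49x + y = 788.
Substituting y = 788 - 1.49x into the first: x(1 - 1.18·1.49) = 819 - 1.18·788.
So x* = -111/-0.758 = 146, and then y* = 788 - 1.49·146 = 570.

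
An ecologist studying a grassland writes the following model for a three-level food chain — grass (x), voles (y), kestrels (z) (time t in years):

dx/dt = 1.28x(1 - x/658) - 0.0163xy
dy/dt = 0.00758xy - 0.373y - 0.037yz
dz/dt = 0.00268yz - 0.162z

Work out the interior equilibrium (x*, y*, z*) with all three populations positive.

x* ≈ 151, y* ≈ 60.4, z* ≈ 21

From dz/dt = 0: 0.00268y* = 0.162, so y* = 60.4.
From dx/dt = 0: 1.28(1 - x*/658) = 0.0163·60.4, giving x* = 658·(1 - 0.77) = 151.
From dy/dt = 0: 0.00758·151 - 0.373 = 0.037z*, so z* = 0.775/0.037 = 21.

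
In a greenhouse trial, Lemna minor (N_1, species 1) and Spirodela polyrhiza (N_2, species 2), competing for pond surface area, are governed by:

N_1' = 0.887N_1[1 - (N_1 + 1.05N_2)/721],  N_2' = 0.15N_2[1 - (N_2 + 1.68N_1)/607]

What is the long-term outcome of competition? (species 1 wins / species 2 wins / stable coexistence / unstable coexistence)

Compare the nullcline intercepts: K1/α12 = 721/1.05 = 687 > K2 = 607; K2/α21 = 607/1.68 = 361 < K1 = 721.
Since the inequalities point opposite ways, species 1 can invade but species 2 cannot.

species 1 excludes species 2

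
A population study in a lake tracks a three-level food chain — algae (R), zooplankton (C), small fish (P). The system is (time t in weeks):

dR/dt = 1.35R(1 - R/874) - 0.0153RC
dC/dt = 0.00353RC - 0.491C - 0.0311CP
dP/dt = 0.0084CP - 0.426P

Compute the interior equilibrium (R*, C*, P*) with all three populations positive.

From dP/dt = 0: 0.0084C* = 0.426, so C* = 50.7.
From dR/dt = 0: 1.35(1 - R*/874) = 0.0153·50.7, giving R* = 874·(1 - 0.575) = 372.
From dC/dt = 0: 0.00353·372 - 0.491 = 0.0311P*, so P* = 0.821/0.0311 = 26.4.

R* ≈ 372, C* ≈ 50.7, P* ≈ 26.4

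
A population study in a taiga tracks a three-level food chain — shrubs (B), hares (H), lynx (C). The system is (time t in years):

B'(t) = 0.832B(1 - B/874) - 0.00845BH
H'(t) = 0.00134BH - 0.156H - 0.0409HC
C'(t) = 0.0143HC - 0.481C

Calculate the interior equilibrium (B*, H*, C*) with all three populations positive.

B* ≈ 575, H* ≈ 33.6, C* ≈ 15

From dC/dt = 0: 0.0143H* = 0.481, so H* = 33.6.
From dB/dt = 0: 0.832(1 - B*/874) = 0.00845·33.6, giving B* = 874·(1 - 0.342) = 575.
From dH/dt = 0: 0.00134·575 - 0.156 = 0.0409C*, so C* = 0.615/0.0409 = 15.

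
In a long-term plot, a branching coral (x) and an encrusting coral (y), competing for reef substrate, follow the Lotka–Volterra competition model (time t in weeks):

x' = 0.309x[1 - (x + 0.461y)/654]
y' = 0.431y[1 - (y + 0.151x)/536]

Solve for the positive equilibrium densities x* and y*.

Setting both brackets to zero gives the nullclines x + 0.461y = 654 and 0.151x + y = 536.
Substituting y = 536 - 0.151x into the first: x(1 - 0.461·0.151) = 654 - 0.461·536.
So x* = 407/0.93 = 437, and then y* = 536 - 0.151·437 = 470.

x* ≈ 437, y* ≈ 470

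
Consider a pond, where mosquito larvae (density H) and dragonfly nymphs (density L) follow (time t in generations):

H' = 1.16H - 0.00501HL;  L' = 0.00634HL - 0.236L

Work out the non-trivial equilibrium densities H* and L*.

Set dL/dt = 0 with L > 0: 0.00634H - 0.236 = 0, so H* = 0.236/0.00634 = 37.2.
Set dH/dt = 0 with H > 0: 1.16 - 0.00501L = 0, so L* = 1.16/0.00501 = 232.

H* ≈ 37.2, L* ≈ 232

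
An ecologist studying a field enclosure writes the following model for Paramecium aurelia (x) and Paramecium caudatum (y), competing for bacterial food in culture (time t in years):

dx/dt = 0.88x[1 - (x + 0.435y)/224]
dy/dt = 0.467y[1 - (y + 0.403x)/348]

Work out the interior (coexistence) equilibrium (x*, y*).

x* ≈ 88.1, y* ≈ 313

Setting both brackets to zero gives the nullclines x + 0.435y = 224 and 0.403x + y = 348.
Substituting y = 348 - 0.403x into the first: x(1 - 0.435·0.403) = 224 - 0.435·348.
So x* = 72.6/0.825 = 88.1, and then y* = 348 - 0.403·88.1 = 313.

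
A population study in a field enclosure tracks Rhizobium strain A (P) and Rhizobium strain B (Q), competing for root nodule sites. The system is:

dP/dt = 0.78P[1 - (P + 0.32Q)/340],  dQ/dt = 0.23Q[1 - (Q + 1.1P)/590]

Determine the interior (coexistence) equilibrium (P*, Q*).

P* ≈ 233, Q* ≈ 333

Setting both brackets to zero gives the nullclines P + 0.32Q = 340 and 1.1P + Q = 590.
Substituting Q = 590 - 1.1P into the first: P(1 - 0.32·1.1) = 340 - 0.32·590.
So P* = 151/0.648 = 233, and then Q* = 590 - 1.1·233 = 333.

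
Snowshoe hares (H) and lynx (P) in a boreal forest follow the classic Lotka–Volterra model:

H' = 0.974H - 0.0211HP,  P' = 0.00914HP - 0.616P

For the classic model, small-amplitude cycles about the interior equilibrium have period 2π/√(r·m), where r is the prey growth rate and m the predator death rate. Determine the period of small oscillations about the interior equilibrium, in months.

T ≈ 8.11 months

Here r = 0.974 and m = 0.616, so r·m = 0.6.
ω = √0.6 = 0.775 per month, hence T = 2π/ω ≈ 8.11 months.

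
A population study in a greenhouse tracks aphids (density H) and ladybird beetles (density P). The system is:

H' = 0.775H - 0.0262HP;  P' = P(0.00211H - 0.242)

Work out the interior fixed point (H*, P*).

Set dP/dt = 0 with P > 0: 0.00211H - 0.242 = 0, so H* = 0.242/0.00211 = 115.
Set dH/dt = 0 with H > 0: 0.775 - 0.0262P = 0, so P* = 0.775/0.0262 = 29.6.

H* ≈ 115, P* ≈ 29.6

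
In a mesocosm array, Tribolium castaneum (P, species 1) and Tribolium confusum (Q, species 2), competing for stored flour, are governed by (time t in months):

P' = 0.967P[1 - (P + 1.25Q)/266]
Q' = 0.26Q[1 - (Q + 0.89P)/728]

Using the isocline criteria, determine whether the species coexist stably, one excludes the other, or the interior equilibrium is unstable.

Compare the nullcline intercepts: K1/α12 = 266/1.25 = 213 < K2 = 728; K2/α21 = 728/0.89 = 818 > K1 = 266.
Since the inequalities point opposite ways, species 2 can invade but species 1 cannot.

species 2 excludes species 1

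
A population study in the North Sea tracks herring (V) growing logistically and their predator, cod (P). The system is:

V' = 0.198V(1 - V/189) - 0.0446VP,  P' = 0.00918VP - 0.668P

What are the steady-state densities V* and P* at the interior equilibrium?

From dP/dt = 0 with P > 0: 0.00918V* = 0.668, so V* = 72.8.
Substitute into dV/dt = 0: 0.198(1 - 72.8/189) = 0.0446P*.
The bracket is 0.615, giving P* = 0.122/0.0446 = 2.73.

V* ≈ 72.8, P* ≈ 2.73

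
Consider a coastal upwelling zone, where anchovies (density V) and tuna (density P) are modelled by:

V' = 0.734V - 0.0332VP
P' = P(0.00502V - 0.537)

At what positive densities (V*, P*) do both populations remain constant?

Set dP/dt = 0 with P > 0: 0.00502V - 0.537 = 0, so V* = 0.537/0.00502 = 107.
Set dV/dt = 0 with V > 0: 0.734 - 0.0332P = 0, so P* = 0.734/0.0332 = 22.1.

V* ≈ 107, P* ≈ 22.1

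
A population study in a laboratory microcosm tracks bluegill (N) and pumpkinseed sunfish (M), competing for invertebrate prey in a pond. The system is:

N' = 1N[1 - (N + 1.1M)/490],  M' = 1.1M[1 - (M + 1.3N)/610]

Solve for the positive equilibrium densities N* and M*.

N* ≈ 421, M* ≈ 62.8

Setting both brackets to zero gives the nullclines N + 1.1M = 490 and 1.3N + M = 610.
Substituting M = 610 - 1.3N into the first: N(1 - 1.1·1.3) = 490 - 1.1·610.
So N* = -181/-0.43 = 421, and then M* = 610 - 1.3·421 = 62.8.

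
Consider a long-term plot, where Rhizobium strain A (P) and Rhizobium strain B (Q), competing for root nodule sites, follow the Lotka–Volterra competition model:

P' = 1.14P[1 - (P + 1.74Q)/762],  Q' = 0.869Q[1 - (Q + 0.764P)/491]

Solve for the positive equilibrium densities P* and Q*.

P* ≈ 280, Q* ≈ 277

Setting both brackets to zero gives the nullclines P + 1.74Q = 762 and 0.764P + Q = 491.
Substituting Q = 491 - 0.764P into the first: P(1 - 1.74·0.764) = 762 - 1.74·491.
So P* = -92.3/-0.329 = 280, and then Q* = 491 - 0.764·280 = 277.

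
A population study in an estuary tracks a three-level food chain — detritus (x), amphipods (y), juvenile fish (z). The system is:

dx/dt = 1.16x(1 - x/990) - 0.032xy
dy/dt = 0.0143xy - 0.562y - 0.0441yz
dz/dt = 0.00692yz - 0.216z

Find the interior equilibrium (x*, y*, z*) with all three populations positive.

From dz/dt = 0: 0.00692y* = 0.216, so y* = 31.2.
From dx/dt = 0: 1.16(1 - x*/990) = 0.032·31.2, giving x* = 990·(1 - 0.861) = 138.
From dy/dt = 0: 0.0143·138 - 0.562 = 0.0441z*, so z* = 1.4/0.0441 = 31.9.

x* ≈ 138, y* ≈ 31.2, z* ≈ 31.9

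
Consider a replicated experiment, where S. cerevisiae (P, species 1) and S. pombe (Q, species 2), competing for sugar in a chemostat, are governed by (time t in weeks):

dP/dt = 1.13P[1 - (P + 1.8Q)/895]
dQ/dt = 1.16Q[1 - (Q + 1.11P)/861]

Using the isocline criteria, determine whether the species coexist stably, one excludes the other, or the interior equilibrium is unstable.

unstable coexistence (outcome depends on initial conditions)

Compare the nullcline intercepts: K1/α12 = 895/1.8 = 497 < K2 = 861; K2/α21 = 861/1.11 = 776 < K1 = 895.
Since both are reversed, neither can invade when rare; the interior point is a saddle.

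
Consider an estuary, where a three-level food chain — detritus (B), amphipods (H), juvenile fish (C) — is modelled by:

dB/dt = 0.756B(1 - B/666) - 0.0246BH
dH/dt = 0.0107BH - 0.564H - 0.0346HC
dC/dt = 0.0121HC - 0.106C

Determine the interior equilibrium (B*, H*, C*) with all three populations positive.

From dC/dt = 0: 0.0121H* = 0.106, so H* = 8.76.
From dB/dt = 0: 0.756(1 - B*/666) = 0.0246·8.76, giving B* = 666·(1 - 0.285) = 476.
From dH/dt = 0: 0.0107·476 - 0.564 = 0.0346C*, so C* = 4.53/0.0346 = 131.

B* ≈ 476, H* ≈ 8.76, C* ≈ 131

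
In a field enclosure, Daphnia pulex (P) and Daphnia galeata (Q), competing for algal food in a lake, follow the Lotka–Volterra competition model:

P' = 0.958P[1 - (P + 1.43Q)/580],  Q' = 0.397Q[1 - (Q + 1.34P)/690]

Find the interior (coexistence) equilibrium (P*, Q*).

Setting both brackets to zero gives the nullclines P + 1.43Q = 580 and 1.34P + Q = 690.
Substituting Q = 690 - 1.34P into the first: P(1 - 1.43·1.34) = 580 - 1.43·690.
So P* = -407/-0.916 = 444, and then Q* = 690 - 1.34·444 = 95.2.

P* ≈ 444, Q* ≈ 95.2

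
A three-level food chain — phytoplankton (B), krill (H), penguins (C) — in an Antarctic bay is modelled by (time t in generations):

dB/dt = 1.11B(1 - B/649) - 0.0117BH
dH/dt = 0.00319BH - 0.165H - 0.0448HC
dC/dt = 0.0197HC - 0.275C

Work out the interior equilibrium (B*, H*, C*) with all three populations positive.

B* ≈ 554, H* ≈ 14, C* ≈ 35.7

From dC/dt = 0: 0.0197H* = 0.275, so H* = 14.
From dB/dt = 0: 1.11(1 - B*/649) = 0.0117·14, giving B* = 649·(1 - 0.147) = 554.
From dH/dt = 0: 0.00319·554 - 0.165 = 0.0448C*, so C* = 1.6/0.0448 = 35.7.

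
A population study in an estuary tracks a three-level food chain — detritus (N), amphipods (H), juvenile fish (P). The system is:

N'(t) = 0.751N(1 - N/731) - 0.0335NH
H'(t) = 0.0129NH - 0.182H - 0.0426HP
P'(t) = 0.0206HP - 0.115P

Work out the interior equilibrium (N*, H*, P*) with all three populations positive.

N* ≈ 549, H* ≈ 5.58, P* ≈ 162

From dP/dt = 0: 0.0206H* = 0.115, so H* = 5.58.
From dN/dt = 0: 0.751(1 - N*/731) = 0.0335·5.58, giving N* = 731·(1 - 0.249) = 549.
From dH/dt = 0: 0.0129·549 - 0.182 = 0.0426P*, so P* = 6.9/0.0426 = 162.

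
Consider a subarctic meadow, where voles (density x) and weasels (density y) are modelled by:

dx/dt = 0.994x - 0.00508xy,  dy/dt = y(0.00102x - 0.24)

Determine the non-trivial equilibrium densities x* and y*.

x* ≈ 235, y* ≈ 196

Set dy/dt = 0 with y > 0: 0.00102x - 0.24 = 0, so x* = 0.24/0.00102 = 235.
Set dx/dt = 0 with x > 0: 0.994 - 0.00508y = 0, so y* = 0.994/0.00508 = 196.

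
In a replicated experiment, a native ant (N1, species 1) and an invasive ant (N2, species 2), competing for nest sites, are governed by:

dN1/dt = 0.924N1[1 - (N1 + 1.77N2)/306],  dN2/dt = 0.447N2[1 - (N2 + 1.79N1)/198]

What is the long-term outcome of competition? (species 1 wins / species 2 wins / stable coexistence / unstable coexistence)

unstable coexistence (outcome depends on initial conditions)

Compare the nullcline intercepts: K1/α12 = 306/1.77 = 173 < K2 = 198; K2/α21 = 198/1.79 = 111 < K1 = 306.
Since both are reversed, neither can invade when rare; the interior point is a saddle.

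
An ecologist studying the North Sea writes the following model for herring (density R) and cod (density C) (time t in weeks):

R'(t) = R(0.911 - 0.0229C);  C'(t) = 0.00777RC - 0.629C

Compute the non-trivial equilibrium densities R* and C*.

R* ≈ 81, C* ≈ 39.8

Set dC/dt = 0 with C > 0: 0.00777R - 0.629 = 0, so R* = 0.629/0.00777 = 81.
Set dR/dt = 0 with R > 0: 0.911 - 0.0229C = 0, so C* = 0.911/0.0229 = 39.8.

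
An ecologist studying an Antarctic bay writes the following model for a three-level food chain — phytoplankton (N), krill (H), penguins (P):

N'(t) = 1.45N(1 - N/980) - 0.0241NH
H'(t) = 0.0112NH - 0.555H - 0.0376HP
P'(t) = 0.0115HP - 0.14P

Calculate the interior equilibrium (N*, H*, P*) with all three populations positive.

From dP/dt = 0: 0.0115H* = 0.14, so H* = 12.2.
From dN/dt = 0: 1.45(1 - N*/980) = 0.0241·12.2, giving N* = 980·(1 - 0.202) = 782.
From dH/dt = 0: 0.0112·782 - 0.555 = 0.0376P*, so P* = 8.2/0.0376 = 218.

N* ≈ 782, H* ≈ 12.2, P* ≈ 218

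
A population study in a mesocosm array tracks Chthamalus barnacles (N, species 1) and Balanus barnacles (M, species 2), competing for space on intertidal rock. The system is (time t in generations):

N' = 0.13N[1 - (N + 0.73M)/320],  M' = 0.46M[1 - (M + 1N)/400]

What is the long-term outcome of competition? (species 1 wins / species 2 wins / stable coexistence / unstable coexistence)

stable coexistence

Compare the nullcline intercepts: K1/α12 = 320/0.73 = 438 > K2 = 400; K2/α21 = 400/1 = 400 > K1 = 320.
Since both inequalities hold, each species can invade when rare, so the interior equilibrium is stable.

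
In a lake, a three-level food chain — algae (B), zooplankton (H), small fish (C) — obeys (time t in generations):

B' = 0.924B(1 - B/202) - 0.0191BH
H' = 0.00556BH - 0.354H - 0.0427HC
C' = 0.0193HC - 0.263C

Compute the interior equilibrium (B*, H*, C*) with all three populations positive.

B* ≈ 145, H* ≈ 13.6, C* ≈ 10.6

From dC/dt = 0: 0.0193H* = 0.263, so H* = 13.6.
From dB/dt = 0: 0.924(1 - B*/202) = 0.0191·13.6, giving B* = 202·(1 - 0.282) = 145.
From dH/dt = 0: 0.00556·145 - 0.354 = 0.0427C*, so C* = 0.453/0.0427 = 10.6.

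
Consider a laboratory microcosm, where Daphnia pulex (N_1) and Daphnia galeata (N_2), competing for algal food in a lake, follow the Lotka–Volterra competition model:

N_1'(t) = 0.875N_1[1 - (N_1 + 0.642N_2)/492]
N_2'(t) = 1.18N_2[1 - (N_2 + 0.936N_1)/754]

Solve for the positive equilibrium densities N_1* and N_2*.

Setting both brackets to zero gives the nullclines N_1 + 0.642N_2 = 492 and 0.936N_1 + N_2 = 754.
Substituting N_2 = 754 - 0.936N_1 into the first: N_1(1 - 0.642·0.936) = 492 - 0.642·754.
So N_1* = 7.93/0.399 = 19.9, and then N_2* = 754 - 0.936·19.9 = 735.

N_1* ≈ 19.9, N_2* ≈ 735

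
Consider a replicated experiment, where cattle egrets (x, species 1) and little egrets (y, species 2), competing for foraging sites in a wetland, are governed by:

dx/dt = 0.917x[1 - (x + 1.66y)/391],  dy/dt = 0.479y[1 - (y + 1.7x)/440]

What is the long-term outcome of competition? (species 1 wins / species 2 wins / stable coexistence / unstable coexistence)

unstable coexistence (outcome depends on initial conditions)

Compare the nullcline intercepts: K1/α12 = 391/1.66 = 236 < K2 = 440; K2/α21 = 440/1.7 = 259 < K1 = 391.
Since both are reversed, neither can invade when rare; the interior point is a saddle.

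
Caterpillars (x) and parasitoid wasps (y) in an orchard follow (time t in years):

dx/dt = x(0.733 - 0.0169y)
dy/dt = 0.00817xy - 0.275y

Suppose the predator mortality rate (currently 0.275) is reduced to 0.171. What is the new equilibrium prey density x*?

At the interior fixed point, setting dy/dt = 0 with y > 0 fixes x* = (predator death rate)/(xy coefficient) — independent of the other coefficients.
With the change, x* = 0.171/0.00817 = 20.9; it falls from 33.7.

x* ≈ 20.9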